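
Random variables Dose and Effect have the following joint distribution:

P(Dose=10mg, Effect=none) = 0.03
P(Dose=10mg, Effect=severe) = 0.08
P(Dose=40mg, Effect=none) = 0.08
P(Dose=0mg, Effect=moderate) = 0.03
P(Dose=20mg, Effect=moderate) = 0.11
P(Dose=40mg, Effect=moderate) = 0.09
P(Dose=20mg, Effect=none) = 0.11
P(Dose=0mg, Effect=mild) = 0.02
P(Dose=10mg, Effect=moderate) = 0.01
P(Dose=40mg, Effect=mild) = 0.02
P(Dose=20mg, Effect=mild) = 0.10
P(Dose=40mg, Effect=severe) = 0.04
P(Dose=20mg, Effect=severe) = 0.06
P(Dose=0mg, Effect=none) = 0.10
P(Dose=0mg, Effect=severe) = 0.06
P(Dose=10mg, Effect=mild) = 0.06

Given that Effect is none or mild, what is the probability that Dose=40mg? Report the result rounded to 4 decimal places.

0.1923

P(Effect=none) = 0.10 + 0.03 + 0.11 + 0.08 = 0.32.
P(Effect=mild) = 0.02 + 0.06 + 0.10 + 0.02 = 0.20.
P(Effect ∈ {none, mild}) = 0.32 + 0.20 = 0.52; P(Dose=40mg, Effect ∈ {none, mild}) = 0.08 + 0.02 = 0.10.
P(Dose=40mg | Effect ∈ {none, mild}) = 0.10/0.52 = 0.1923.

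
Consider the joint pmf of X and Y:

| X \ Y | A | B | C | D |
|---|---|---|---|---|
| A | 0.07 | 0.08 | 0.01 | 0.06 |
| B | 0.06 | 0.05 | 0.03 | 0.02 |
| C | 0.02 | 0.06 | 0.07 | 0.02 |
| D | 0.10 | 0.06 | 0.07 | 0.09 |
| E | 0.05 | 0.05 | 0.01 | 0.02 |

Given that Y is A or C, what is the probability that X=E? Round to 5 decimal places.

P(Y=A) = 0.07 + 0.06 + 0.02 + 0.10 + 0.05 = 0.30.
P(Y=C) = 0.01 + 0.03 + 0.07 + 0.07 + 0.01 = 0.19.
P(Y ∈ {A, C}) = 0.30 + 0.19 = 0.49; P(X=E, Y ∈ {A, C}) = 0.05 + 0.01 = 0.06.
P(X=E | Y ∈ {A, C}) = 0.06/0.49 = 0.12245.

0.12245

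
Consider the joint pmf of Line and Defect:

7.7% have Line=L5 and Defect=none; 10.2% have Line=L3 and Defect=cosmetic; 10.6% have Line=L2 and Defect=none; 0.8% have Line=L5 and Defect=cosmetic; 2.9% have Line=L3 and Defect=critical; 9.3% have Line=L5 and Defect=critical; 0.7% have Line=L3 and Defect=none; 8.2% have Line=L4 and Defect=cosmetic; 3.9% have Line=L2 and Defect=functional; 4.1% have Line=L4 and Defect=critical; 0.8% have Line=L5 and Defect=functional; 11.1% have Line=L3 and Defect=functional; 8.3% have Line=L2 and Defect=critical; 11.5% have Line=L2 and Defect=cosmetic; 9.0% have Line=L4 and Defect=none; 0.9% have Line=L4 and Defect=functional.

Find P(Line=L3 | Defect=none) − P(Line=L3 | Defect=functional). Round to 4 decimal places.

P(Defect=none) = 0.106 + 0.007 + 0.090 + 0.077 = 0.280; P(Line=L3 | Defect=none) = 0.007/0.280 = 0.02500.
P(Defect=functional) = 0.039 + 0.111 + 0.009 + 0.008 = 0.167; P(Line=L3 | Defect=functional) = 0.111/0.167 = 0.66467.
Difference = -0.6397.

-0.6397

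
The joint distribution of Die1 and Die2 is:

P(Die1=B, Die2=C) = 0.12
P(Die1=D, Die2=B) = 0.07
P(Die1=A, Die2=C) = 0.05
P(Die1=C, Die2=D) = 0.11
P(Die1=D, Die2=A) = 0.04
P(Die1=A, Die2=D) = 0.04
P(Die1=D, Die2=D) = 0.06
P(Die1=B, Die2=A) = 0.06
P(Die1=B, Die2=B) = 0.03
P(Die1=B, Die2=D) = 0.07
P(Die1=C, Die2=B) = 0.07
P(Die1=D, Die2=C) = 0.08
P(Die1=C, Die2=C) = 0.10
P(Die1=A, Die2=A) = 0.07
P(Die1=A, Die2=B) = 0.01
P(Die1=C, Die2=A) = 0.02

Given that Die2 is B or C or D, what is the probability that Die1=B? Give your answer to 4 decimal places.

0.2716

P(Die2=B) = 0.01 + 0.03 + 0.07 + 0.07 = 0.18.
P(Die2=C) = 0.05 + 0.12 + 0.10 + 0.08 = 0.35.
P(Die2=D) = 0.04 + 0.07 + 0.11 + 0.06 = 0.28.
P(Die2 ∈ {B, C, D}) = 0.18 + 0.35 + 0.28 = 0.81; P(Die1=B, Die2 ∈ {B, C, D}) = 0.03 + 0.12 + 0.07 = 0.22.
P(Die1=B | Die2 ∈ {B, C, D}) = 0.22/0.81 = 0.2716.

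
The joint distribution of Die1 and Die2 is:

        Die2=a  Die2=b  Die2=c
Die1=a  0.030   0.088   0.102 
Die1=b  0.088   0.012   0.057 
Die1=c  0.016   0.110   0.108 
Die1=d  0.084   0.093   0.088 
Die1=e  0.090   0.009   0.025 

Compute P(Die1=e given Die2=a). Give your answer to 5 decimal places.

0.29221

P(Die2=a) = 0.030 + 0.088 + 0.016 + 0.084 + 0.090 = 0.308.
P(Die1=e | Die2=a) = 0.090/0.308 = 0.29221.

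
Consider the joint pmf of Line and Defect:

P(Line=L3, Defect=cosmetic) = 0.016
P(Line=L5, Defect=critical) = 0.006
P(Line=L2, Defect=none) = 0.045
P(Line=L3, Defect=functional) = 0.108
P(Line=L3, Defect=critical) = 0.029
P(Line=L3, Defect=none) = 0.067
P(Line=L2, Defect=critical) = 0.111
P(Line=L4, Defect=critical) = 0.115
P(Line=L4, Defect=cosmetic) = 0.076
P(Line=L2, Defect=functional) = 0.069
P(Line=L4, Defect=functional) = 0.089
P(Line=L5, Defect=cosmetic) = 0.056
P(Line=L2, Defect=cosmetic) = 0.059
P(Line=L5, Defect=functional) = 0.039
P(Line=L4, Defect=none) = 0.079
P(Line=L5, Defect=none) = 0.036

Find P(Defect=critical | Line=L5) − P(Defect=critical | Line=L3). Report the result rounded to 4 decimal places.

P(Line=L5) = 0.036 + 0.056 + 0.039 + 0.006 = 0.137; P(Defect=critical | Line=L5) = 0.006/0.137 = 0.04380.
P(Line=L3) = 0.067 + 0.016 + 0.108 + 0.029 = 0.220; P(Defect=critical | Line=L3) = 0.029/0.220 = 0.13182.
Difference = -0.0880.

-0.0880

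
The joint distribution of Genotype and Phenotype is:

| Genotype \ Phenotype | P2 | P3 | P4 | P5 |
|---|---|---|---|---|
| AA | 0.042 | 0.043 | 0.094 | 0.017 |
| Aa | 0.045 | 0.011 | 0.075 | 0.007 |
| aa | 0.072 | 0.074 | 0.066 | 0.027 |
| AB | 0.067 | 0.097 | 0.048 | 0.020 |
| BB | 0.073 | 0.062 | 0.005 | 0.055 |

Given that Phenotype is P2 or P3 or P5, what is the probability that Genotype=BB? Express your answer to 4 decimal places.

P(Phenotype=P2) = 0.042 + 0.045 + 0.072 + 0.067 + 0.073 = 0.299.
P(Phenotype=P3) = 0.043 + 0.011 + 0.074 + 0.097 + 0.062 = 0.287.
P(Phenotype=P5) = 0.017 + 0.007 + 0.027 + 0.020 + 0.055 = 0.126.
P(Phenotype ∈ {P2, P3, P5}) = 0.299 + 0.287 + 0.126 = 0.712; P(Genotype=BB, Phenotype ∈ {P2, P3, P5}) = 0.073 + 0.062 + 0.055 = 0.190.
P(Genotype=BB | Phenotype ∈ {P2, P3, P5}) = 0.190/0.712 = 0.2669.

0.2669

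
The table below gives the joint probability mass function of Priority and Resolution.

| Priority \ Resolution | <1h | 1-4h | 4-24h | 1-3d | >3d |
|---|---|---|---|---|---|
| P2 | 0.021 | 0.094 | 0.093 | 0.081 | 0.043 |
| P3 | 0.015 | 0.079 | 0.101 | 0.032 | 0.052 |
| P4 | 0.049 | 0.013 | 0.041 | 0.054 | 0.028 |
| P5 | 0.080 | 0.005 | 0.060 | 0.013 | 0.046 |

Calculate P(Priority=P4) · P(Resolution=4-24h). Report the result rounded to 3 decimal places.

0.055

P(Priority=P4) = 0.049 + 0.013 + 0.041 + 0.054 + 0.028 = 0.185.
P(Resolution=4-24h) = 0.093 + 0.101 + 0.041 + 0.060 = 0.295.
Product: 0.185 × 0.295 = 0.055.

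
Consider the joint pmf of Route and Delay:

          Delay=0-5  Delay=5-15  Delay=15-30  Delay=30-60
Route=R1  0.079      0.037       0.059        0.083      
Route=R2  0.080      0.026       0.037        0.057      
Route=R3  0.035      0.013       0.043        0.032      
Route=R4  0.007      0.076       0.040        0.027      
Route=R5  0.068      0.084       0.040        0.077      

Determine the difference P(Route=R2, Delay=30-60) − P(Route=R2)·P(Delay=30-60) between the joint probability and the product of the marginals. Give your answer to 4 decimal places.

P(Route=R2) = 0.080 + 0.026 + 0.037 + 0.057 = 0.200.
P(Delay=30-60) = 0.083 + 0.057 + 0.032 + 0.027 + 0.077 = 0.276.
P(Route=R2, Delay=30-60) − P(Route=R2)P(Delay=30-60) = 0.057 − 0.200×0.276 = 0.0018.

0.0018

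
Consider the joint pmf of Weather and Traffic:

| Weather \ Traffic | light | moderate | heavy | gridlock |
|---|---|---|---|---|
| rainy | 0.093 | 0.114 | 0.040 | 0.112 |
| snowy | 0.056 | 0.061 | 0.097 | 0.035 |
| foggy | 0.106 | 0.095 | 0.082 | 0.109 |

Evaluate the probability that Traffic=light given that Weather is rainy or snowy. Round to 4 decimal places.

P(Weather=rainy) = 0.093 + 0.114 + 0.040 + 0.112 = 0.359.
P(Weather=snowy) = 0.056 + 0.061 + 0.097 + 0.035 = 0.249.
P(Weather ∈ {rainy, snowy}) = 0.359 + 0.249 = 0.608; P(Traffic=light, Weather ∈ {rainy, snowy}) = 0.093 + 0.056 = 0.149.
P(Traffic=light | Weather ∈ {rainy, snowy}) = 0.149/0.608 = 0.2451.

0.2451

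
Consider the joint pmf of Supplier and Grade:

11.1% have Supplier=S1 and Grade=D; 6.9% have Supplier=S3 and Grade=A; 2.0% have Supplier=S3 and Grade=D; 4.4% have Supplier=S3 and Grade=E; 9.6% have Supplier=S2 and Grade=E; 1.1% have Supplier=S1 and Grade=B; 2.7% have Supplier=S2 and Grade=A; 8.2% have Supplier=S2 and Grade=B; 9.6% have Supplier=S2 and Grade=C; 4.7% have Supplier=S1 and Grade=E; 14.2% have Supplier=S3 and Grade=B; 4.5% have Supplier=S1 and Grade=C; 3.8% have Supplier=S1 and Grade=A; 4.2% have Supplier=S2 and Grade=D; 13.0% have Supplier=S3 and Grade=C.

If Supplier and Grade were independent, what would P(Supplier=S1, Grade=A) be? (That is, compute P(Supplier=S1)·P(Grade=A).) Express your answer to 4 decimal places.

0.0338

P(Supplier=S1) = 0.038 + 0.011 + 0.045 + 0.111 + 0.047 = 0.252.
P(Grade=A) = 0.038 + 0.027 + 0.069 = 0.134.
Product: 0.252 × 0.134 = 0.0338.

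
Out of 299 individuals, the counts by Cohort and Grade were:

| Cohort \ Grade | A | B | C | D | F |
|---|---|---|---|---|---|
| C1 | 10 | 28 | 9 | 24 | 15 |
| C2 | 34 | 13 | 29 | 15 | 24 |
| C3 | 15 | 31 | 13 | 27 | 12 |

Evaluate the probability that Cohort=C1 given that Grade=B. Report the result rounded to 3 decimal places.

Total with Grade=B: 28 + 13 + 31 = 72.
P(Cohort=C1 | Grade=B) = 28/72 = 0.389.

0.389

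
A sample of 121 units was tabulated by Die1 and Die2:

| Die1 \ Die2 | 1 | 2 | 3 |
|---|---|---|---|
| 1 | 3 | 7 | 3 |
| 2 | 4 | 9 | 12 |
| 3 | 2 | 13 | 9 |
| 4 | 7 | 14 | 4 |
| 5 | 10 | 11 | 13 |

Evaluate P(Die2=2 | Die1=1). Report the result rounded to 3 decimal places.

0.538

Total with Die1=1: 3 + 7 + 3 = 13.
P(Die2=2 | Die1=1) = 7/13 = 0.538.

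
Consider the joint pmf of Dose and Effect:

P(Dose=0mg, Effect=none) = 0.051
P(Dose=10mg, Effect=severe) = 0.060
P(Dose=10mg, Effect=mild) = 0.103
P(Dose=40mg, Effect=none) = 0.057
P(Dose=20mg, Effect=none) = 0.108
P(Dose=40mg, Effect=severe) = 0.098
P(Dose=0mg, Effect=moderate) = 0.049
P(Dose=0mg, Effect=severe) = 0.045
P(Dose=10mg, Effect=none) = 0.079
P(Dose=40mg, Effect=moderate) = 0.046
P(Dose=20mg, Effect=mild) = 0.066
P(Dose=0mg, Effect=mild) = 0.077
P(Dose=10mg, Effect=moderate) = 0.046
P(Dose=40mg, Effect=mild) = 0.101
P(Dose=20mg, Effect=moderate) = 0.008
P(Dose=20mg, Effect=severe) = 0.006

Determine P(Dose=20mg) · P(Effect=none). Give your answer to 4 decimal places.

P(Dose=20mg) = 0.108 + 0.066 + 0.008 + 0.006 = 0.188.
P(Effect=none) = 0.051 + 0.079 + 0.108 + 0.057 = 0.295.
Product: 0.188 × 0.295 = 0.0555.

0.0555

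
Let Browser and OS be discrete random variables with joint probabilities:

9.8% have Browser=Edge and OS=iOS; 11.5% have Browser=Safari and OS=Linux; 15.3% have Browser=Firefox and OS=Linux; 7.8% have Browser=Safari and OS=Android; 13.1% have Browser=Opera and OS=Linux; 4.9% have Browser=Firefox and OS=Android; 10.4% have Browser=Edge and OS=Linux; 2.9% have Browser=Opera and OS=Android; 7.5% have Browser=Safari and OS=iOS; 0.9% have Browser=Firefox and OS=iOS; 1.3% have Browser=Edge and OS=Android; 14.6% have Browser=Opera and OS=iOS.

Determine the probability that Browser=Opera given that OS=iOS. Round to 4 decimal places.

P(OS=iOS) = 0.009 + 0.075 + 0.098 + 0.146 = 0.328.
P(Browser=Opera | OS=iOS) = 0.146/0.328 = 0.4451.

0.4451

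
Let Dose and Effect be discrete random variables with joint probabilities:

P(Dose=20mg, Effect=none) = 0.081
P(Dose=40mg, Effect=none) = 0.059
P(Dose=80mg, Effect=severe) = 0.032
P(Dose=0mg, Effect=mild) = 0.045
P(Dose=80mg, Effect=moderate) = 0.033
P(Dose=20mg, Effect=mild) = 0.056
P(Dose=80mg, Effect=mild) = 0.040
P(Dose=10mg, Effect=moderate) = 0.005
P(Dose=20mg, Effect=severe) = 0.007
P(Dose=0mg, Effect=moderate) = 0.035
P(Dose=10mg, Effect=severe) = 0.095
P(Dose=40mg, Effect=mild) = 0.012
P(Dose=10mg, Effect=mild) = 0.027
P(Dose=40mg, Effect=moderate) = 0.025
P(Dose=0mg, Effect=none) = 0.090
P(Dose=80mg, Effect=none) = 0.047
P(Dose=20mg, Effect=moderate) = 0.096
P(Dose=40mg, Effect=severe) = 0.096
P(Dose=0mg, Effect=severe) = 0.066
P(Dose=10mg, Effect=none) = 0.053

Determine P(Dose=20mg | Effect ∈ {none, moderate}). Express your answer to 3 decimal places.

0.338

P(Effect=none) = 0.090 + 0.053 + 0.081 + 0.059 + 0.047 = 0.330.
P(Effect=moderate) = 0.035 + 0.005 + 0.096 + 0.025 + 0.033 = 0.194.
P(Effect ∈ {none, moderate}) = 0.330 + 0.194 = 0.524; P(Dose=20mg, Effect ∈ {none, moderate}) = 0.081 + 0.096 = 0.177.
P(Dose=20mg | Effect ∈ {none, moderate}) = 0.177/0.524 = 0.338.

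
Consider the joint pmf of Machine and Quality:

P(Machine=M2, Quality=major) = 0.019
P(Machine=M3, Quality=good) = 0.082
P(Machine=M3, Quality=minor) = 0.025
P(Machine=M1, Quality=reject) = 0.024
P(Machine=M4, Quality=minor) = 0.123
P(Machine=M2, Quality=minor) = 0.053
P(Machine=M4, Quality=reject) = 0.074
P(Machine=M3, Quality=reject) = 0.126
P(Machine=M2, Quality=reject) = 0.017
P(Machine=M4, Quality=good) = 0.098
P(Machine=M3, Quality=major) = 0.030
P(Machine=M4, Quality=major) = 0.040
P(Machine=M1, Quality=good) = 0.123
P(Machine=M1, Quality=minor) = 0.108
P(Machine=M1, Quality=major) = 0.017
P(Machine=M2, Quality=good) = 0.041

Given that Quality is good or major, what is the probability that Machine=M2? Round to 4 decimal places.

0.1333

P(Quality=good) = 0.123 + 0.041 + 0.082 + 0.098 = 0.344.
P(Quality=major) = 0.017 + 0.019 + 0.030 + 0.040 = 0.106.
P(Quality ∈ {good, major}) = 0.344 + 0.106 = 0.450; P(Machine=M2, Quality ∈ {good, major}) = 0.041 + 0.019 = 0.060.
P(Machine=M2 | Quality ∈ {good, major}) = 0.060/0.450 = 0.1333.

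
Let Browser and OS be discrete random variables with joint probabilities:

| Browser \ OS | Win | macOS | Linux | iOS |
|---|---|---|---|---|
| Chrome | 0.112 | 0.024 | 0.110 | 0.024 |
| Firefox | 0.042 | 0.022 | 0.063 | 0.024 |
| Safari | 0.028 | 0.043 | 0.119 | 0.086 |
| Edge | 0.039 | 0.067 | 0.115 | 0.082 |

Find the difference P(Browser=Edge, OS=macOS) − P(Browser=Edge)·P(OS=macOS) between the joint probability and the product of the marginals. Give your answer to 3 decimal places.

P(Browser=Edge) = 0.039 + 0.067 + 0.115 + 0.082 = 0.303.
P(OS=macOS) = 0.024 + 0.022 + 0.043 + 0.067 = 0.156.
P(Browser=Edge, OS=macOS) − P(Browser=Edge)P(OS=macOS) = 0.067 − 0.303×0.156 = 0.020.

0.020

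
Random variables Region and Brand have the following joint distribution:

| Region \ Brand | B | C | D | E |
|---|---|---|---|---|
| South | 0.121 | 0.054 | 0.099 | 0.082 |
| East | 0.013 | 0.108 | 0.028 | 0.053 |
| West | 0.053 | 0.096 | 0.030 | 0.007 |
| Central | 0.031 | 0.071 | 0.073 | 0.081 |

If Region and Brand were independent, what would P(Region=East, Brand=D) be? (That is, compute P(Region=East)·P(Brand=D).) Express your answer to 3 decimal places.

P(Region=East) = 0.013 + 0.108 + 0.028 + 0.053 = 0.202.
P(Brand=D) = 0.099 + 0.028 + 0.030 + 0.073 = 0.230.
Product: 0.202 × 0.230 = 0.046.

0.046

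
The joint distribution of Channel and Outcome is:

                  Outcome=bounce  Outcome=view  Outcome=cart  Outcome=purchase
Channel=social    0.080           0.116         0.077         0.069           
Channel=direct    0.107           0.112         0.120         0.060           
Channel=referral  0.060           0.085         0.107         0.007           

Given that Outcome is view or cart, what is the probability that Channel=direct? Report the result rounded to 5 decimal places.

0.37601

P(Outcome=view) = 0.116 + 0.112 + 0.085 = 0.313.
P(Outcome=cart) = 0.077 + 0.120 + 0.107 = 0.304.
P(Outcome ∈ {view, cart}) = 0.313 + 0.304 = 0.617; P(Channel=direct, Outcome ∈ {view, cart}) = 0.112 + 0.120 = 0.232.
P(Channel=direct | Outcome ∈ {view, cart}) = 0.232/0.617 = 0.37601.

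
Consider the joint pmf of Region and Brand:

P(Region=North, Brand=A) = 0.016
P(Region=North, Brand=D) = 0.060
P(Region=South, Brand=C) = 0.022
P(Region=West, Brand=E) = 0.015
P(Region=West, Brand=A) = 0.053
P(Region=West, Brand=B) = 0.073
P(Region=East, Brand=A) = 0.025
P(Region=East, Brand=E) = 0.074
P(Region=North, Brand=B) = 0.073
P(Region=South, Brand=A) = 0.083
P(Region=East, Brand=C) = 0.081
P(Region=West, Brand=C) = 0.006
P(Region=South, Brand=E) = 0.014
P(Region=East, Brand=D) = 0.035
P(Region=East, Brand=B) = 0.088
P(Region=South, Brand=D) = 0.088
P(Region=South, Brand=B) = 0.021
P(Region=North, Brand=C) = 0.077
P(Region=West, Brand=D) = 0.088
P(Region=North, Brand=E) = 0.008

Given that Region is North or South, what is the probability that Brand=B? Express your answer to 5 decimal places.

P(Region=North) = 0.016 + 0.073 + 0.077 + 0.060 + 0.008 = 0.234.
P(Region=South) = 0.083 + 0.021 + 0.022 + 0.088 + 0.014 = 0.228.
P(Region ∈ {North, South}) = 0.234 + 0.228 = 0.462; P(Brand=B, Region ∈ {North, South}) = 0.073 + 0.021 = 0.094.
P(Brand=B | Region ∈ {North, South}) = 0.094/0.462 = 0.20346.

0.20346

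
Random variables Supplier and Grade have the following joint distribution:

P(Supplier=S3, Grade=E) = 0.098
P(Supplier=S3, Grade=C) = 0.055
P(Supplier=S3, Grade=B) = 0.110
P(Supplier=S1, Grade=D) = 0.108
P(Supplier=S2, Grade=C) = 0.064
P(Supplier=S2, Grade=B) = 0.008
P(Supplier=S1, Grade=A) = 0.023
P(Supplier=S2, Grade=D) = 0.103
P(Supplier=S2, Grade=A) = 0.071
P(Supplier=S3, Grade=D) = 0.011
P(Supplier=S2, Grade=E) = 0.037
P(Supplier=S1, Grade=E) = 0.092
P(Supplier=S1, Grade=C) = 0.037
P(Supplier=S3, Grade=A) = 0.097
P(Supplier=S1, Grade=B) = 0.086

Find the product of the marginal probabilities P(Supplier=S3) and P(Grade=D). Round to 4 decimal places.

0.0824

P(Supplier=S3) = 0.097 + 0.110 + 0.055 + 0.011 + 0.098 = 0.371.
P(Grade=D) = 0.108 + 0.103 + 0.011 = 0.222.
Product: 0.371 × 0.222 = 0.0824.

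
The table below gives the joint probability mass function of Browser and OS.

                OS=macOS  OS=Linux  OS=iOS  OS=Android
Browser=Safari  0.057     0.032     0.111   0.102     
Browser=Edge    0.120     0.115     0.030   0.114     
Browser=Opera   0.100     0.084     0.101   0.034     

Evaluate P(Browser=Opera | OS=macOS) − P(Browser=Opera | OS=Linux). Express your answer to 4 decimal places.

-0.0026

P(OS=macOS) = 0.057 + 0.120 + 0.100 = 0.277; P(Browser=Opera | OS=macOS) = 0.100/0.277 = 0.36101.
P(OS=Linux) = 0.032 + 0.115 + 0.084 = 0.231; P(Browser=Opera | OS=Linux) = 0.084/0.231 = 0.36364.
Difference = -0.0026.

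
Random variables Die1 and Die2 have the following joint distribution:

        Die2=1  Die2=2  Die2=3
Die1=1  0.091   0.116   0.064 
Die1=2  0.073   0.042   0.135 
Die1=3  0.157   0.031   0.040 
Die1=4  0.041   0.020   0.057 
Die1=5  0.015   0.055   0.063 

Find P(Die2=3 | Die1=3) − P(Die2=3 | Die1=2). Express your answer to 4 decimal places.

P(Die1=3) = 0.157 + 0.031 + 0.040 = 0.228; P(Die2=3 | Die1=3) = 0.040/0.228 = 0.17544.
P(Die1=2) = 0.073 + 0.042 + 0.135 = 0.250; P(Die2=3 | Die1=2) = 0.135/0.250 = 0.54000.
Difference = -0.3646.

-0.3646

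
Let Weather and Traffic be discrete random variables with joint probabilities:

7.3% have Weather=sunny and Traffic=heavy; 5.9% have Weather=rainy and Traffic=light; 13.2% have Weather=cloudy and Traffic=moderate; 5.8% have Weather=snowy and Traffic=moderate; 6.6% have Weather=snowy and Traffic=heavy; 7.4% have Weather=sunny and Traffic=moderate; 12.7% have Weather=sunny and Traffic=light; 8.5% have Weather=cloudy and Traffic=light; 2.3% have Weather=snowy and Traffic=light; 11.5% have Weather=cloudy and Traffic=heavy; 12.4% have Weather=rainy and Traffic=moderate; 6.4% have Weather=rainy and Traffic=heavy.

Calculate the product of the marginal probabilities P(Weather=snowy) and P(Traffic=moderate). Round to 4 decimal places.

0.0570

P(Weather=snowy) = 0.023 + 0.058 + 0.066 = 0.147.
P(Traffic=moderate) = 0.074 + 0.132 + 0.124 + 0.058 = 0.388.
Product: 0.147 × 0.388 = 0.0570.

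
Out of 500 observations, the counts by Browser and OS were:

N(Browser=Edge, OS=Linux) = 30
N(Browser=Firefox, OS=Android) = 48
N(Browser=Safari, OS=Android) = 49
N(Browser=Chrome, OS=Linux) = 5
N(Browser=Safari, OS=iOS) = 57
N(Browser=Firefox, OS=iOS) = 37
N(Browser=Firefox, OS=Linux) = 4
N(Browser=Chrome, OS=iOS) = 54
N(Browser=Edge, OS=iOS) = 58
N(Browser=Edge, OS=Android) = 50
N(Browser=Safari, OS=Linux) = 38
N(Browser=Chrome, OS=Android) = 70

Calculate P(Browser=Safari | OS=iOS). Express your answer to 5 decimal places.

0.27670

Total with OS=iOS: 54 + 37 + 57 + 58 = 206.
P(Browser=Safari | OS=iOS) = 57/206 = 0.27670.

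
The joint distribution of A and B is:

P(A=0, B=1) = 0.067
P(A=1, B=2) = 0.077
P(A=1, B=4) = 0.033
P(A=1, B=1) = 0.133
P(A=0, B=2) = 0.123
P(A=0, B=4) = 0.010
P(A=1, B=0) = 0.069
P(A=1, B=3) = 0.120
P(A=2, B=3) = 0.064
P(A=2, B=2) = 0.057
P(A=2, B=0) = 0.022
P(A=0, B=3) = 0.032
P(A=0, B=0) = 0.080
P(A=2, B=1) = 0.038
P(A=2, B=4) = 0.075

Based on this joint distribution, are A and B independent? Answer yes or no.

no

P(A=2) = 0.256 and P(B=4) = 0.118, so their product is 0.03021, but P(A=2, B=4) = 0.075. Since these differ, A and B are not independent.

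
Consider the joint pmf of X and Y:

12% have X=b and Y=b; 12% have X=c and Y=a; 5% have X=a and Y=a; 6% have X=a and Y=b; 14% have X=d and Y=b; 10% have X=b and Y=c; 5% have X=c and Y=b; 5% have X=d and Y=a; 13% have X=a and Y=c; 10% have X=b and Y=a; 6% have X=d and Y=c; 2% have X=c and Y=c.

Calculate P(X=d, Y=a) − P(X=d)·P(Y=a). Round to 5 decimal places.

P(X=d) = 0.05 + 0.14 + 0.06 = 0.25.
P(Y=a) = 0.05 + 0.10 + 0.12 + 0.05 = 0.32.
P(X=d, Y=a) − P(X=d)P(Y=a) = 0.05 − 0.25×0.32 = -0.03000.

-0.03000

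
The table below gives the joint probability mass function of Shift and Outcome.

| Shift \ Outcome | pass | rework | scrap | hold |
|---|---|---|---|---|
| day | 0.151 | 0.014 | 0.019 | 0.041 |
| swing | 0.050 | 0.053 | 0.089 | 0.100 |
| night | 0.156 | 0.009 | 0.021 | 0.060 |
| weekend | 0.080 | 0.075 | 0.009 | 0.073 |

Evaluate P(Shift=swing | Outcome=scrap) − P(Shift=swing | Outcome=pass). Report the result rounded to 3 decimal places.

0.531

P(Outcome=scrap) = 0.019 + 0.089 + 0.021 + 0.009 = 0.138; P(Shift=swing | Outcome=scrap) = 0.089/0.138 = 0.6449.
P(Outcome=pass) = 0.151 + 0.050 + 0.156 + 0.080 = 0.437; P(Shift=swing | Outcome=pass) = 0.050/0.437 = 0.1144.
Difference = 0.531.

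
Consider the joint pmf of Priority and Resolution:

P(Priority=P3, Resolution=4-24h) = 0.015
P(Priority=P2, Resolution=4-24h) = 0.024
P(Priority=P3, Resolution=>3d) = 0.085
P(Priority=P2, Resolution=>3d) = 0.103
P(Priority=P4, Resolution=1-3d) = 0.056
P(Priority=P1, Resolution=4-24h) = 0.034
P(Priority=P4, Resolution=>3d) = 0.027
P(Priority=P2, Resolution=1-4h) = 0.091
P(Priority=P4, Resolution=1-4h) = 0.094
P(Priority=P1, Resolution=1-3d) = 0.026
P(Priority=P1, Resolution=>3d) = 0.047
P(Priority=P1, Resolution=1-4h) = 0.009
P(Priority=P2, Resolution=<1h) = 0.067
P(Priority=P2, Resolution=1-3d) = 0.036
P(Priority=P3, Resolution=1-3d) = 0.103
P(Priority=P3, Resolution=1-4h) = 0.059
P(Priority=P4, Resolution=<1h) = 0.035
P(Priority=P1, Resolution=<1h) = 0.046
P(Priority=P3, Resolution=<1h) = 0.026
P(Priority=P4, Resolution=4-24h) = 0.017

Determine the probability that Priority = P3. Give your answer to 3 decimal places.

0.288

P(Priority=P3) = 0.026 + 0.059 + 0.015 + 0.103 + 0.085 = 0.288.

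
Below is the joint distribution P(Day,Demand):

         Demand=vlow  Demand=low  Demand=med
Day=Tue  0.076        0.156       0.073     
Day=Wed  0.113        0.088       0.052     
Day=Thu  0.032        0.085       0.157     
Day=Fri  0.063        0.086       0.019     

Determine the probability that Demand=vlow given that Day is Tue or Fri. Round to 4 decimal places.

0.2939

P(Day=Tue) = 0.076 + 0.156 + 0.073 = 0.305.
P(Day=Fri) = 0.063 + 0.086 + 0.019 = 0.168.
P(Day ∈ {Tue, Fri}) = 0.305 + 0.168 = 0.473; P(Demand=vlow, Day ∈ {Tue, Fri}) = 0.076 + 0.063 = 0.139.
P(Demand=vlow | Day ∈ {Tue, Fri}) = 0.139/0.473 = 0.2939.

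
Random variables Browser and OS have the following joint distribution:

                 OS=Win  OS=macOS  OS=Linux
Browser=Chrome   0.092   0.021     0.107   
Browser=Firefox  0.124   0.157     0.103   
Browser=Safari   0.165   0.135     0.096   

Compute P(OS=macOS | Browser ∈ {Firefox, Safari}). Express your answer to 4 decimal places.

0.3744

P(Browser=Firefox) = 0.124 + 0.157 + 0.103 = 0.384.
P(Browser=Safari) = 0.165 + 0.135 + 0.096 = 0.396.
P(Browser ∈ {Firefox, Safari}) = 0.384 + 0.396 = 0.780; P(OS=macOS, Browser ∈ {Firefox, Safari}) = 0.157 + 0.135 = 0.292.
P(OS=macOS | Browser ∈ {Firefox, Safari}) = 0.292/0.780 = 0.3744.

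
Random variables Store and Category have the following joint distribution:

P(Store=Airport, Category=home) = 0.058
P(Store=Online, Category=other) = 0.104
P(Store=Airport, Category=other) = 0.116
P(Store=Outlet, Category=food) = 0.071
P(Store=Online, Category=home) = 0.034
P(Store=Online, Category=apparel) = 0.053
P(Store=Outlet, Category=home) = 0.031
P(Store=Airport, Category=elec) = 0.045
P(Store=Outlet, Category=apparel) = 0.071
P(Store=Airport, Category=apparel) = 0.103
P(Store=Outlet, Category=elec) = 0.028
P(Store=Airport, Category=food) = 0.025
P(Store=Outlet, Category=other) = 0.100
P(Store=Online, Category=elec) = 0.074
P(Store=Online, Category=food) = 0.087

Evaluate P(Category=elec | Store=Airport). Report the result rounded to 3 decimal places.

P(Store=Airport) = 0.025 + 0.103 + 0.045 + 0.058 + 0.116 = 0.347.
P(Category=elec | Store=Airport) = 0.045/0.347 = 0.130.

0.130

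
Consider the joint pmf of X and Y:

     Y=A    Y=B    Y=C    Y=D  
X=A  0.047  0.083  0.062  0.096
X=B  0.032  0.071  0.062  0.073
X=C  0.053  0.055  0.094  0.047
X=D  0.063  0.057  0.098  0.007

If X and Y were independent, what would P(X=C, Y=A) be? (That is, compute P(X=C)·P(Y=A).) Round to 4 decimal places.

0.0486

P(X=C) = 0.053 + 0.055 + 0.094 + 0.047 = 0.249.
P(Y=A) = 0.047 + 0.032 + 0.053 + 0.063 = 0.195.
Product: 0.249 × 0.195 = 0.0486.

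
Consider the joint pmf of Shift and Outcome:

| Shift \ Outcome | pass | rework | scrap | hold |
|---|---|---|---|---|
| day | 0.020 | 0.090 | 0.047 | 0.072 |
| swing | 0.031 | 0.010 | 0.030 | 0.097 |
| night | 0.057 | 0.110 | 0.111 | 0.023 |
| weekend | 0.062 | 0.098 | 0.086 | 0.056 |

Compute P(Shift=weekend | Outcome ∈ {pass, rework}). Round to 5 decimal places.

0.33473

P(Outcome=pass) = 0.020 + 0.031 + 0.057 + 0.062 = 0.170.
P(Outcome=rework) = 0.090 + 0.010 + 0.110 + 0.098 = 0.308.
P(Outcome ∈ {pass, rework}) = 0.170 + 0.308 = 0.478; P(Shift=weekend, Outcome ∈ {pass, rework}) = 0.062 + 0.098 = 0.160.
P(Shift=weekend | Outcome ∈ {pass, rework}) = 0.160/0.478 = 0.33473.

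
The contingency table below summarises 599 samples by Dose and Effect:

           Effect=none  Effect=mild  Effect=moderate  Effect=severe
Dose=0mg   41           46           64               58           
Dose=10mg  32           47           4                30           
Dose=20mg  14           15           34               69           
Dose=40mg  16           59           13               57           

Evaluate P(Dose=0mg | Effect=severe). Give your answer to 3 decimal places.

0.271

Total with Effect=severe: 58 + 30 + 69 + 57 = 214.
P(Dose=0mg | Effect=severe) = 58/214 = 0.271.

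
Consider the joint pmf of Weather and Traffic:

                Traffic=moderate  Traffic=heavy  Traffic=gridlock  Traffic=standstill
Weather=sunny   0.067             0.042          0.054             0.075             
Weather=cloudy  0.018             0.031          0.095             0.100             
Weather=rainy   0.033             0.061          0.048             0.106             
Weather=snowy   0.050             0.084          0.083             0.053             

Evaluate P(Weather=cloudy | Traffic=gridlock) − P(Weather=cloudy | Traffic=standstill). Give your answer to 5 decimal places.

P(Traffic=gridlock) = 0.054 + 0.095 + 0.048 + 0.083 = 0.280; P(Weather=cloudy | Traffic=gridlock) = 0.095/0.280 = 0.339286.
P(Traffic=standstill) = 0.075 + 0.100 + 0.106 + 0.053 = 0.334; P(Weather=cloudy | Traffic=standstill) = 0.100/0.334 = 0.299401.
Difference = 0.03988.

0.03988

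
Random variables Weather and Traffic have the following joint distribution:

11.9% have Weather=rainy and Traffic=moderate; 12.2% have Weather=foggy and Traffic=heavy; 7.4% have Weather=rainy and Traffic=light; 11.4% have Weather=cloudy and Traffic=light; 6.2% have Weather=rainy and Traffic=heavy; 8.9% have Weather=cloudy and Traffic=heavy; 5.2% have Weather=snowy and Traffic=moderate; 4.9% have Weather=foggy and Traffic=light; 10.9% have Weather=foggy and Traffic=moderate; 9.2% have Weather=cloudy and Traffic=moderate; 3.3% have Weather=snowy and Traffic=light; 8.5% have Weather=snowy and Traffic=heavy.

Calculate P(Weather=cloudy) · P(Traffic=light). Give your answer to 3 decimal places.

0.080

P(Weather=cloudy) = 0.114 + 0.092 + 0.089 = 0.295.
P(Traffic=light) = 0.114 + 0.074 + 0.033 + 0.049 = 0.270.
Product: 0.295 × 0.270 = 0.080.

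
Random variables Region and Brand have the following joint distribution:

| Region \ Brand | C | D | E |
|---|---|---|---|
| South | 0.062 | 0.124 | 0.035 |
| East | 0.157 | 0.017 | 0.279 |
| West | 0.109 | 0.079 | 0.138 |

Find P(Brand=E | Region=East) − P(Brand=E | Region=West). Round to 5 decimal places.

P(Region=East) = 0.157 + 0.017 + 0.279 = 0.453; P(Brand=E | Region=East) = 0.279/0.453 = 0.615894.
P(Region=West) = 0.109 + 0.079 + 0.138 = 0.326; P(Brand=E | Region=West) = 0.138/0.326 = 0.423313.
Difference = 0.19258.

0.19258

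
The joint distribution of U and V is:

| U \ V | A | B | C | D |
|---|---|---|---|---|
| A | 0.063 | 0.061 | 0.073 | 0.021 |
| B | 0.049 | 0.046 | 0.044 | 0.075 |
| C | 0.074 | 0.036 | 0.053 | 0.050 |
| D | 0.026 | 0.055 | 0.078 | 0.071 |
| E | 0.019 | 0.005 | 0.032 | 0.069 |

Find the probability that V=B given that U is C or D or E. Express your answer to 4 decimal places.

0.1690

P(U=C) = 0.074 + 0.036 + 0.053 + 0.050 = 0.213.
P(U=D) = 0.026 + 0.055 + 0.078 + 0.071 = 0.230.
P(U=E) = 0.019 + 0.005 + 0.032 + 0.069 = 0.125.
P(U ∈ {C, D, E}) = 0.213 + 0.230 + 0.125 = 0.568; P(V=B, U ∈ {C, D, E}) = 0.036 + 0.055 + 0.005 = 0.096.
P(V=B | U ∈ {C, D, E}) = 0.096/0.568 = 0.1690.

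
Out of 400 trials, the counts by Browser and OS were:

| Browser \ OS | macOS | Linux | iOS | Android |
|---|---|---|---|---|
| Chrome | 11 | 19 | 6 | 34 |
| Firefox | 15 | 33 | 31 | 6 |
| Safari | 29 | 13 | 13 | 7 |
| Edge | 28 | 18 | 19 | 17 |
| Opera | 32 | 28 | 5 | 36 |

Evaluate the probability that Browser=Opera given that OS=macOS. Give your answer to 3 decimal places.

Total with OS=macOS: 11 + 15 + 29 + 28 + 32 = 115.
P(Browser=Opera | OS=macOS) = 32/115 = 0.278.

0.278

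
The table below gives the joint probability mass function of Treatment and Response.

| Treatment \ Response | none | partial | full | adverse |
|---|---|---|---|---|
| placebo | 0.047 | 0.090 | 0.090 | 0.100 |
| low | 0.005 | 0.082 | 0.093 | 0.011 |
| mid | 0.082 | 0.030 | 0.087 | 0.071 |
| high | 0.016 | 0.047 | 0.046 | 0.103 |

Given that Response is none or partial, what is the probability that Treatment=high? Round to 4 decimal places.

0.1579

P(Response=none) = 0.047 + 0.005 + 0.082 + 0.016 = 0.150.
P(Response=partial) = 0.090 + 0.082 + 0.030 + 0.047 = 0.249.
P(Response ∈ {none, partial}) = 0.150 + 0.249 = 0.399; P(Treatment=high, Response ∈ {none, partial}) = 0.016 + 0.047 = 0.063.
P(Treatment=high | Response ∈ {none, partial}) = 0.063/0.399 = 0.1579.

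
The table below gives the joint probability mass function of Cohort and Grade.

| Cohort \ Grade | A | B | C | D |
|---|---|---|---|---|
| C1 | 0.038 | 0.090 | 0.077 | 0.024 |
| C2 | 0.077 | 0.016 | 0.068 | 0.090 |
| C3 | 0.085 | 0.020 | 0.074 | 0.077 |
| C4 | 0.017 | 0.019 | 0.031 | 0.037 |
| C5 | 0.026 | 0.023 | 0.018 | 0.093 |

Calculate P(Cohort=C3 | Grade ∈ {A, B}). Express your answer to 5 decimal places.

P(Grade=A) = 0.038 + 0.077 + 0.085 + 0.017 + 0.026 = 0.243.
P(Grade=B) = 0.090 + 0.016 + 0.020 + 0.019 + 0.023 = 0.168.
P(Grade ∈ {A, B}) = 0.243 + 0.168 = 0.411; P(Cohort=C3, Grade ∈ {A, B}) = 0.085 + 0.020 = 0.105.
P(Cohort=C3 | Grade ∈ {A, B}) = 0.105/0.411 = 0.25547.

0.25547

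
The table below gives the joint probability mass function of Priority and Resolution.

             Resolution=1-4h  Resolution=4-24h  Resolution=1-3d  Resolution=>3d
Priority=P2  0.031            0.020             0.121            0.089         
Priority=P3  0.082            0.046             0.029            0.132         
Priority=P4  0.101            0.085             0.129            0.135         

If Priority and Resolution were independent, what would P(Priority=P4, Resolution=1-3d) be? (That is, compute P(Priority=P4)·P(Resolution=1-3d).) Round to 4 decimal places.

P(Priority=P4) = 0.101 + 0.085 + 0.129 + 0.135 = 0.450.
P(Resolution=1-3d) = 0.121 + 0.029 + 0.129 = 0.279.
Product: 0.450 × 0.279 = 0.1256.

0.1256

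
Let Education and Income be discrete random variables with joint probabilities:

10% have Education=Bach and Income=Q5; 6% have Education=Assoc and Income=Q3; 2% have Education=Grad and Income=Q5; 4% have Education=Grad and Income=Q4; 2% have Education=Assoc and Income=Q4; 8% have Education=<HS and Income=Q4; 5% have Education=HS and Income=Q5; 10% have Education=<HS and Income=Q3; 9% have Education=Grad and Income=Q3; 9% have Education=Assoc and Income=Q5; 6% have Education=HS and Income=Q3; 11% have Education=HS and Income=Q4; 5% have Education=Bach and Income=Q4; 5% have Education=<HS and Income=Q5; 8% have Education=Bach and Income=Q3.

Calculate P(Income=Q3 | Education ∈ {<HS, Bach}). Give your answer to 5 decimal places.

P(Education=<HS) = 0.10 + 0.08 + 0.05 = 0.23.
P(Education=Bach) = 0.08 + 0.05 + 0.10 = 0.23.
P(Education ∈ {<HS, Bach}) = 0.23 + 0.23 = 0.46; P(Income=Q3, Education ∈ {<HS, Bach}) = 0.10 + 0.08 = 0.18.
P(Income=Q3 | Education ∈ {<HS, Bach}) = 0.18/0.46 = 0.39130.

0.39130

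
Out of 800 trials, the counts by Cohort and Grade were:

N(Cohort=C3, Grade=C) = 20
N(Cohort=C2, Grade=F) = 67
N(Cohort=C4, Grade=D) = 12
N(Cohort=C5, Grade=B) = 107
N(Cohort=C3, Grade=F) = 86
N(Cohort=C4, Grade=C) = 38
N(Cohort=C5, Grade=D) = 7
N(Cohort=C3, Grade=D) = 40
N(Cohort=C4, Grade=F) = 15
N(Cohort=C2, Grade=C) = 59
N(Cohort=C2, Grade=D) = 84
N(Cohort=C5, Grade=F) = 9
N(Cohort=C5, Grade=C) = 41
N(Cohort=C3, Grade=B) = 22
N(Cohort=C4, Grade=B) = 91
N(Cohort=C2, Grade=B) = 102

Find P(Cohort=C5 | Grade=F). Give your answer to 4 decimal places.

Total with Grade=F: 67 + 86 + 15 + 9 = 177.
P(Cohort=C5 | Grade=F) = 9/177 = 0.0508.

0.0508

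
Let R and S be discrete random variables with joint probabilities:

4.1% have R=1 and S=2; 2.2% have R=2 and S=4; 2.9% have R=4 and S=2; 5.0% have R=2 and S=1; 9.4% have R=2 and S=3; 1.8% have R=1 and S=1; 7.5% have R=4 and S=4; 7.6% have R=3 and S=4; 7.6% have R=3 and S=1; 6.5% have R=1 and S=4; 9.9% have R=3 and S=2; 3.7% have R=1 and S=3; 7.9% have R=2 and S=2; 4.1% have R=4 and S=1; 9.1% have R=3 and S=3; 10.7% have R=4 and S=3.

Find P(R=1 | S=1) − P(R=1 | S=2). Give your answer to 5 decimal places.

-0.06803

P(S=1) = 0.018 + 0.050 + 0.076 + 0.041 = 0.185; P(R=1 | S=1) = 0.018/0.185 = 0.097297.
P(S=2) = 0.041 + 0.079 + 0.099 + 0.029 = 0.248; P(R=1 | S=2) = 0.041/0.248 = 0.165323.
Difference = -0.06803.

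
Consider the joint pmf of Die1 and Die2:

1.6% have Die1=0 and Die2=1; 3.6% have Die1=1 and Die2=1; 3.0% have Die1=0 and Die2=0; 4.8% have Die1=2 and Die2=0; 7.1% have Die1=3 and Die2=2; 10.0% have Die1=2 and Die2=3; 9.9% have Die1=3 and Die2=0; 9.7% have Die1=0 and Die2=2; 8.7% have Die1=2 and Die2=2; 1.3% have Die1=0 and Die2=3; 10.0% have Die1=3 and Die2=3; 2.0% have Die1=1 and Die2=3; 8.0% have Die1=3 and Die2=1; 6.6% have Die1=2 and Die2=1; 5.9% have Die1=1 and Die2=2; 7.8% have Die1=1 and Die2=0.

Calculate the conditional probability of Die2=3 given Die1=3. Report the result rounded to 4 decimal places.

0.2857

P(Die1=3) = 0.099 + 0.080 + 0.071 + 0.100 = 0.350.
P(Die2=3 | Die1=3) = 0.100/0.350 = 0.2857.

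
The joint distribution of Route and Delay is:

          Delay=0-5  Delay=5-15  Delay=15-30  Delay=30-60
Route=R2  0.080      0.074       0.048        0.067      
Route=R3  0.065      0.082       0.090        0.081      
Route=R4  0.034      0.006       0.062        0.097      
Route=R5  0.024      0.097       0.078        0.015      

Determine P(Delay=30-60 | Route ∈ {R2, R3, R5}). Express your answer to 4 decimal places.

P(Route=R2) = 0.080 + 0.074 + 0.048 + 0.067 = 0.269.
P(Route=R3) = 0.065 + 0.082 + 0.090 + 0.081 = 0.318.
P(Route=R5) = 0.024 + 0.097 + 0.078 + 0.015 = 0.214.
P(Route ∈ {R2, R3, R5}) = 0.269 + 0.318 + 0.214 = 0.801; P(Delay=30-60, Route ∈ {R2, R3, R5}) = 0.067 + 0.081 + 0.015 = 0.163.
P(Delay=30-60 | Route ∈ {R2, R3, R5}) = 0.163/0.801 = 0.2035.

0.2035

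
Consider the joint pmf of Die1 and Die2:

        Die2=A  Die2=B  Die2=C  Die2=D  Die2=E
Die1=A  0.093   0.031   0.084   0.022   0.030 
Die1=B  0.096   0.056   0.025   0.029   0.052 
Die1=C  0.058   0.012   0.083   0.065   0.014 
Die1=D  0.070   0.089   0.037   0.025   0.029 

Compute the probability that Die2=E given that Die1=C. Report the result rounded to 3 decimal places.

0.060

P(Die1=C) = 0.058 + 0.012 + 0.083 + 0.065 + 0.014 = 0.232.
P(Die2=E | Die1=C) = 0.014/0.232 = 0.060.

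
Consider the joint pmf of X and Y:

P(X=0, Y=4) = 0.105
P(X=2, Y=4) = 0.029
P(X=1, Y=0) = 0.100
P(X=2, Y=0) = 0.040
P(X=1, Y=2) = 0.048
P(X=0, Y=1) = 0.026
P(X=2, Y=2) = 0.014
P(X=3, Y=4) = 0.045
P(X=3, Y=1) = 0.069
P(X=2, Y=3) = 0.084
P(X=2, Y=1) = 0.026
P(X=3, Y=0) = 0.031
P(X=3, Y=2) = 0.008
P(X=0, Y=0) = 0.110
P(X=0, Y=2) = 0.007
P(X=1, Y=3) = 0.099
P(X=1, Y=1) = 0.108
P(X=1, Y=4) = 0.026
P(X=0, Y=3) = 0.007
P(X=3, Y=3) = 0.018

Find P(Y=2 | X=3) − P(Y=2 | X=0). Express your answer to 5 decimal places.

0.01933

P(X=3) = 0.031 + 0.069 + 0.008 + 0.018 + 0.045 = 0.171; P(Y=2 | X=3) = 0.008/0.171 = 0.046784.
P(X=0) = 0.110 + 0.026 + 0.007 + 0.007 + 0.105 = 0.255; P(Y=2 | X=0) = 0.007/0.255 = 0.027451.
Difference = 0.01933.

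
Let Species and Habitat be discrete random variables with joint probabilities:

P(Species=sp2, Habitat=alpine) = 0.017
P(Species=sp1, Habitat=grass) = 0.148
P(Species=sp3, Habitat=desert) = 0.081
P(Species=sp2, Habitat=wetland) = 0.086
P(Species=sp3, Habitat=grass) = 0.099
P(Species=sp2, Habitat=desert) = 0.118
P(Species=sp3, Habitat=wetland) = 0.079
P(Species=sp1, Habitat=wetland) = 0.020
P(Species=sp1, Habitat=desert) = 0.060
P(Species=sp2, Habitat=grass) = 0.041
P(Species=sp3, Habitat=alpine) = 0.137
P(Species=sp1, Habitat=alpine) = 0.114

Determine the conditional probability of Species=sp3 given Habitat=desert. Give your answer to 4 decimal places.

0.3127

P(Habitat=desert) = 0.060 + 0.118 + 0.081 = 0.259.
P(Species=sp3 | Habitat=desert) = 0.081/0.259 = 0.3127.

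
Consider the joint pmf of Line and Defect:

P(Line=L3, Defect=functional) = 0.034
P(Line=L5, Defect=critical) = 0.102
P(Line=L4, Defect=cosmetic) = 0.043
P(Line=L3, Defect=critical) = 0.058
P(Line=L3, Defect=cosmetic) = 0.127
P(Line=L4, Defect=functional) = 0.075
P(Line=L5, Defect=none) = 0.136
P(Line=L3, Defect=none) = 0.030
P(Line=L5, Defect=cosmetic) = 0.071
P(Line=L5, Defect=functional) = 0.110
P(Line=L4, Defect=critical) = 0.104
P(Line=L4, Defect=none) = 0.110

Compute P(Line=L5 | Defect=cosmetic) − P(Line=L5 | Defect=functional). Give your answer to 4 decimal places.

P(Defect=cosmetic) = 0.127 + 0.043 + 0.071 = 0.241; P(Line=L5 | Defect=cosmetic) = 0.071/0.241 = 0.29461.
P(Defect=functional) = 0.034 + 0.075 + 0.110 = 0.219; P(Line=L5 | Defect=functional) = 0.110/0.219 = 0.50228.
Difference = -0.2077.

-0.2077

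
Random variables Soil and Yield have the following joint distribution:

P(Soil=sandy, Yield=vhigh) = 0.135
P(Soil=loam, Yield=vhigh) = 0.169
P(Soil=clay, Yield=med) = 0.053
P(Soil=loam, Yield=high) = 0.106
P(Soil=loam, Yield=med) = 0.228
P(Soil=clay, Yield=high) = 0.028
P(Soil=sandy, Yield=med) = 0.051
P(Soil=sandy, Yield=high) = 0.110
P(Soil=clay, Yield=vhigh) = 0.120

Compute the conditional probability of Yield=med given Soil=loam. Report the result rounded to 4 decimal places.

0.4533

P(Soil=loam) = 0.228 + 0.106 + 0.169 = 0.503.
P(Yield=med | Soil=loam) = 0.228/0.503 = 0.4533.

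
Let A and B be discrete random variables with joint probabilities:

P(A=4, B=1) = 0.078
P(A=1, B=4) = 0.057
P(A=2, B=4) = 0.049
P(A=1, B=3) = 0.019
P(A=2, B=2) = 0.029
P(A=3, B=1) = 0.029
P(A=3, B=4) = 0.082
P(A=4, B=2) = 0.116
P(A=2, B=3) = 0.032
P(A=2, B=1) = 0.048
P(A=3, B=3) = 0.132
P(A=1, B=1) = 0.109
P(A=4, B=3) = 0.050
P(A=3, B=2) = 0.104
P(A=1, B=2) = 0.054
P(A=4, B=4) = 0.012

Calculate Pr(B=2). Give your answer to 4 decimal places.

P(B=2) = 0.054 + 0.029 + 0.104 + 0.116 = 0.303.

0.3030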